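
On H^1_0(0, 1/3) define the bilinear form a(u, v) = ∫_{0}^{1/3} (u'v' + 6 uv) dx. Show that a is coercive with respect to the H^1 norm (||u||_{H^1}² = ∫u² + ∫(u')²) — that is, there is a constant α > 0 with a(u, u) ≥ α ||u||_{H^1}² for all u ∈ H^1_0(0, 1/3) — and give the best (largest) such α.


α = 1

Coercivity of a(·,·) on H^1_0(0, 1/3) means a(u, u) ≥ α ||u||_{H^1}² for every u ∈ H^1_0.
The interval has length L = 1/3, and Poincaré/coercivity depend only on L. Here a(u, u) = ∫(u')² + (6)·∫u².
Here c = 6 ≥ 1, so a(u,u) = ∫(u')² + c∫u² ≥ ∫(u')² + ∫u² = ||u||_{H^1}², i.e. α = 1 works. No larger α is possible: a(u,u) ≥ α||u||_{H^1}² means (1−α)∫(u')² ≥ (α−c)∫u², and for the modes u_n = sin(nπ(x−x₀)/L) (x₀ the left endpoint) one has ∫u_n²/∫(u_n')² = (L/(nπ))² → 0, so a(u_n,u_n)/||u_n||_{H^1}² → 1. Hence the optimal constant is α = 1.
Therefore α = 1.


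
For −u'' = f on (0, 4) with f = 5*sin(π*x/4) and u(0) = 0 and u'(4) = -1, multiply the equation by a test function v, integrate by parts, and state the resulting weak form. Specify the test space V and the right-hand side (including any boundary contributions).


V = {v ∈ H^1(0, 4) : v(0) = 0} (test functions vanish at x = 0 where u is specified); weak form: ∫_0^4 u'v' dx = ∫_0^4 (5*sin(π*x/4)) v dx − v(4) for all v ∈ V.

Multiply both sides by a test function v and integrate from 0 to 4:
  ∫_0^4 −u''(x) v(x) dx = ∫_0^4 f(x) v(x) dx.
Integrate the LHS by parts once:
  ∫_0^4 −u'' v dx = −[u'(x) v(x)]_0^4 + ∫_0^4 u'(x) v'(x) dx.
Thus ∫_0^4 u'(x) v'(x) dx = ∫_0^4 f(x) v(x) dx + [u'(x) v(x)]_0^4.
Choose V so that boundary terms are either known or forced to vanish.
Mixed BC: u(0) = 0 (Dirichlet) and u'(4) = -1 (Neumann). Define V = {v ∈ H^1(0, 4) : v(0) = 0}. Then [u' v]_0^4 = u'(4)·v(4) − u'(0)·0 = − v(4).
Weak formulation: find u (satisfying any essential BC) such that ∫_0^4 u'(x) v'(x) dx = ∫_0^4 f v dx − v(4) for all v ∈ V (Dirichlet at 0 absorbed into V; Neumann datum at x = 4 contributes the boundary term).
Substituting f(x) = 5*sin(π*x/4), the right-hand side is ∫_0^4 (5*sin(π*x/4)) v dx − v(4).


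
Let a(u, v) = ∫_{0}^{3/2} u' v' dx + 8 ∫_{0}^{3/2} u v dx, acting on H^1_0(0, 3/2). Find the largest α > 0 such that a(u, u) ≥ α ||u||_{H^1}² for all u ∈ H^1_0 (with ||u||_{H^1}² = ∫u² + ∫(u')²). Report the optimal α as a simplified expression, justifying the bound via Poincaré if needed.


α = 1

Coercivity of a(·,·) on H^1_0(0, 3/2) means a(u, u) ≥ α ||u||_{H^1}² for every u ∈ H^1_0.
The interval has length L = 3/2, and Poincaré/coercivity depend only on L. Here a(u, u) = ∫(u')² + (8)·∫u².
Here c = 8 ≥ 1, so a(u,u) = ∫(u')² + c∫u² ≥ ∫(u')² + ∫u² = ||u||_{H^1}², i.e. α = 1 works. No larger α is possible: a(u,u) ≥ α||u||_{H^1}² means (1−α)∫(u')² ≥ (α−c)∫u², and for the modes u_n = sin(nπ(x−x₀)/L) (x₀ the left endpoint) one has ∫u_n²/∫(u_n')² = (L/(nπ))² → 0, so a(u_n,u_n)/||u_n||_{H^1}² → 1. Hence the optimal constant is α = 1.
Therefore α = 1.


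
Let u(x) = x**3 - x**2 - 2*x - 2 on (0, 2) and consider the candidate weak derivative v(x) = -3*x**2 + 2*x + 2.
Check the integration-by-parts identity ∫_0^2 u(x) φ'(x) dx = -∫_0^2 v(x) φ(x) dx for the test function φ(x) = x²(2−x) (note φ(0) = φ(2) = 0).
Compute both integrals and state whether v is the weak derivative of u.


LHS = -8/15, RHS = 8/15. No, v is not the weak derivative of u.

u(x) = x**3 - x**2 - 2*x - 2, classical derivative u'(x) = 3*x**2 - 2*x - 2.
φ(x) = x²(2−x), so φ'(x) = x*(4 - 3*x).
Note φ(0) = φ(2) = 0, so the boundary term u·φ vanishes.
LHS = ∫_0^2 u(x) φ'(x) dx = ∫_0^2 (-3*x^5 + 7*x^4 + 2*x^3 - 2*x^2 - 8*x) dx. Term by term:
  ∫_0^2 -3*x^5 dx = -32;  ∫_0^2 7*x^4 dx = 224/5;  ∫_0^2 2*x^3 dx = 8;
  ∫_0^2 -2*x^2 dx = -16/3;  ∫_0^2 -8*x dx = -16.
Sum: -32 + 224/5 + 8 − 16/3 − 16 = -8/15.
So LHS = -8/15.
∫_0^2 v(x) φ(x) dx = ∫_0^2 (3*x^5 - 8*x^4 + 2*x^3 + 4*x^2) dx. Term by term:
  ∫_0^2 3*x^5 dx = 32;  ∫_0^2 -8*x^4 dx = -256/5;  ∫_0^2 2*x^3 dx = 8;
  ∫_0^2 4*x^2 dx = 32/3.
Sum: 32 − 256/5 + 8 + 32/3 = -8/15.
So RHS = -∫_0^2 v(x) φ(x) dx = 8/15.
LHS − RHS = -16/15 ≠ 0, so the identity fails.
(For a valid weak derivative the identity must hold for EVERY test function, in particular this one. The failure shows v is NOT the weak derivative of u.)
Correct weak derivative would be u'(x) = 3*x**2 - 2*x - 2.


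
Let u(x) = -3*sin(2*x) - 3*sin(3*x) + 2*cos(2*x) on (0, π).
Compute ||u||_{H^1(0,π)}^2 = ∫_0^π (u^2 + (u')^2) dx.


||u||_{H^1(0,π)}^2 = -72 + 155*π/2

u'(x) = -4*sin(2*x) - 6*cos(2*x) - 9*cos(3*x).
Expand u² and (u')² and integrate term by term on (0, π), using: for integers n ≥ 1, ∫_0^π sin²(nx) dx = ∫_0^π cos²(nx) dx = π/2; for n ≠ n', ∫_0^π sin(nx)sin(n'x) dx = ∫_0^π cos(nx)cos(n'x) dx = 0; and by product-to-sum, ∫_0^π sin(nx)cos(n'x) dx = ½∫_0^π [sin((n+n')x) + sin((n−n')x)] dx, which is 0 when n+n' is even and 2n/(n²−n'²) when n+n' is odd (it need not vanish on (0, π)).
  u² squared terms: (-3)²·∫sin(2x)² dx = 9·π/2 = 9*π/2;  (-3)²·∫sin(3x)² dx = 9·π/2 = 9*π/2;  (2)²·∫cos(2x)² dx = 4·π/2 = 2*π.
  u² cross terms: 2·(-3)·(-3)·∫sin(2x)·sin(3x) dx = 18·(0) = 0;  2·(-3)·(2)·∫sin(2x)·cos(2x) dx = -12·(0) = 0;  2·(-3)·(2)·∫sin(3x)·cos(2x) dx = -12·(6/5) = -72/5.
  So ∫_0^π u² dx = 9*π/2 + 9*π/2 + 2*π + 0 + 0 − 72/5 = -72/5 + 11*π.
  (u')² squared terms: (-9)²·∫cos(3x)² dx = 81·π/2 = 81*π/2;  (-6)²·∫cos(2x)² dx = 36·π/2 = 18*π;  (-4)²·∫sin(2x)² dx = 16·π/2 = 8*π.
  (u')² cross terms: 2·(-9)·(-6)·∫cos(3x)·cos(2x) dx = 108·(0) = 0;  2·(-9)·(-4)·∫cos(3x)·sin(2x) dx = 72·(-4/5) = -288/5;  2·(-6)·(-4)·∫cos(2x)·sin(2x) dx = 48·(0) = 0.
  So ∫_0^π (u')² dx = 81*π/2 + 18*π + 8*π + 0 − 288/5 + 0 = -288/5 + 133*π/2.
||u||_{H^1}^2 = (-72/5 + 11*π) + (-288/5 + 133*π/2) = -72 + 155*π/2.


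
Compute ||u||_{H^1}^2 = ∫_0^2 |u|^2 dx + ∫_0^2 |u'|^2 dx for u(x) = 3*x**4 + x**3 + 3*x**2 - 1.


||u||_{H^1}^2 = 200654/35

The H^1 norm (squared) on an interval (0, L) is
  ||u||_{H^1}^2 = ∫_0^L u(x)^2 dx + ∫_0^L u'(x)^2 dx.
Compute u'(x) = 12*x**3 + 3*x**2 + 6*x.
Then u(x)^2 = 9*x**8 + 6*x**7 + 19*x**6 + 6*x**5 + 3*x**4 - 2*x**3 - 6*x**2 + 1 and u'(x)^2 = 144*x**6 + 72*x**5 + 153*x**4 + 36*x**3 + 36*x**2.
Integrate each monomial from 0 to 2 using ∫_0^2 c·x^n dx = c·2^(n+1)/(n+1):
  ∫_0^2 u(x)^2 dx = ∫_0^2 (9*x^8 + 6*x^7 + 19*x^6 + 6*x^5 + 3*x^4 - 2*x^3 - 6*x^2 + 1) dx. Term by term:
    ∫_0^2 9*x^8 dx = 512;  ∫_0^2 6*x^7 dx = 192;  ∫_0^2 19*x^6 dx = 2432/7;
    ∫_0^2 6*x^5 dx = 64;  ∫_0^2 3*x^4 dx = 96/5;  ∫_0^2 -2*x^3 dx = -8;
    ∫_0^2 -6*x^2 dx = -16;  ∫_0^2 1 dx = 2.
  Sum: 512 + 192 + 2432/7 + 64 + 96/5 − 8 − 16 + 2 = 38942/35.
  ∫_0^2 u'(x)^2 dx = ∫_0^2 (144*x^6 + 72*x^5 + 153*x^4 + 36*x^3 + 36*x^2) dx. Term by term:
    ∫_0^2 144*x^6 dx = 18432/7;  ∫_0^2 72*x^5 dx = 768;  ∫_0^2 153*x^4 dx = 4896/5;
    ∫_0^2 36*x^3 dx = 144;  ∫_0^2 36*x^2 dx = 96.
  Sum: 18432/7 + 768 + 4896/5 + 144 + 96 = 161712/35.
Adding: ||u||_{H^1}^2 = 38942/35 + 161712/35 = 200654/35.


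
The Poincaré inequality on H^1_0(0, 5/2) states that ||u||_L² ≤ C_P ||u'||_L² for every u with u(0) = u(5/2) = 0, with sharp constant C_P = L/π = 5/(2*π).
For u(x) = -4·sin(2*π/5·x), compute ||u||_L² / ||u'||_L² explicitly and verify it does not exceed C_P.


||u||_L² / ||u'||_L² = 5/(2*π) = C_P.

u(x) = -4·sin(2*π/5·x), so u'(x) = -8*π*cos(2*π*x/5)/5.
Writing u(x) = A·sin(kπx/L) with A = -4 and k = 1, use ∫_0^L sin²(kπx/L) dx = L/2 and ∫_0^L cos²(kπx/L) dx = L/2.
u² = 16·sin²(2*π/5·x) and (u')² = 64*π^2/25·cos²(2*π/5·x), and each of sin², cos² integrates to L/2 = 5/4 over (0, 5/2).
∫_0^5/2 u² dx = 20, so ||u||_L² = 2*sqrt(5).
∫_0^5/2 (u')² dx = 16*π^2/5, so ||u'||_L² = 4*sqrt(5)*π/5.
Ratio ||u||_L² / ||u'||_L² = 5/(2*π).
Sharp Poincaré constant on H^1_0(0, 5/2) is C_P = L/π = 5/(2*π), achieved by sin(2*π/5·x).
This is the k = 1 eigenfunction (up to amplitude), so the ratio equals the sharp Poincaré constant exactly.


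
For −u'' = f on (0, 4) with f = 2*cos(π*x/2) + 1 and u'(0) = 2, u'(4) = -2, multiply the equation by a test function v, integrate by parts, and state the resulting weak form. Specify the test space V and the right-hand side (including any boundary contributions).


V = H^1(0, 4) (v unrestricted at boundary; u is determined up to an additive constant); weak form: ∫_0^4 u'v' dx = ∫_0^4 (2*cos(π*x/2) + 1) v dx − 2·v(4) − 2·v(0) for all v ∈ V.

Multiply both sides by a test function v and integrate from 0 to 4:
  ∫_0^4 −u''(x) v(x) dx = ∫_0^4 f(x) v(x) dx.
Integrate the LHS by parts once:
  ∫_0^4 −u'' v dx = −[u'(x) v(x)]_0^4 + ∫_0^4 u'(x) v'(x) dx.
Thus ∫_0^4 u'(x) v'(x) dx = ∫_0^4 f(x) v(x) dx + [u'(x) v(x)]_0^4.
Choose V so that boundary terms are either known or forced to vanish.
u has inhomogeneous Neumann u'(0) = 2, u'(4) = -2. [u' v]_0^4 = (-2)·v(4) − (2)·v(0) = − 2·v(4) − 2·v(0). Take V = H^1(0, 4); boundary term becomes part of RHS.
Weak formulation: find u (satisfying any essential BC) such that ∫_0^4 u'(x) v'(x) dx = ∫_0^4 f v dx − 2·v(4) − 2·v(0) for all v ∈ V (Neumann data are natural BCs: they enter the RHS as boundary terms).
Substituting f(x) = 2*cos(π*x/2) + 1, the right-hand side is ∫_0^4 (2*cos(π*x/2) + 1) v dx − 2·v(4) − 2·v(0).
Compatibility check (pure Neumann): taking v ≡ 1 ∈ V gives 0 = ∫_0^4 f dx + (-2) − (2), i.e. ∫_0^4 f dx must equal u'(0) − u'(4) = 4. Indeed ∫_0^4 (2*cos(π*x/2) + 1) dx = 4, so the data are compatible. The solution is then unique only up to an additive constant (fix it e.g. by requiring ∫_0^4 u dx = 0).


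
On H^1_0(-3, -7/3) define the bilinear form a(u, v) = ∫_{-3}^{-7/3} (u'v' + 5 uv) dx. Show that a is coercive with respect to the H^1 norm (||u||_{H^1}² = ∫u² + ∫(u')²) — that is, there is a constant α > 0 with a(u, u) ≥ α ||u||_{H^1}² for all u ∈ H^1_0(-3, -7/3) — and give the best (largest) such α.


α = 1

Coercivity of a(·,·) on H^1_0(-3, -7/3) means a(u, u) ≥ α ||u||_{H^1}² for every u ∈ H^1_0.
The interval has length L = 2/3, and Poincaré/coercivity depend only on L. Here a(u, u) = ∫(u')² + (5)·∫u².
Here c = 5 ≥ 1, so a(u,u) = ∫(u')² + c∫u² ≥ ∫(u')² + ∫u² = ||u||_{H^1}², i.e. α = 1 works. No larger α is possible: a(u,u) ≥ α||u||_{H^1}² means (1−α)∫(u')² ≥ (α−c)∫u², and for the modes u_n = sin(nπ(x−x₀)/L) (x₀ the left endpoint) one has ∫u_n²/∫(u_n')² = (L/(nπ))² → 0, so a(u_n,u_n)/||u_n||_{H^1}² → 1. Hence the optimal constant is α = 1.
Therefore α = 1.


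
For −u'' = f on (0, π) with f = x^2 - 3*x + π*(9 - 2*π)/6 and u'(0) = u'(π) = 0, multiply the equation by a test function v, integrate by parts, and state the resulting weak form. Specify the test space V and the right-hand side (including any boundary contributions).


V = H^1(0, π) (no boundary constraint on v; u is determined up to an additive constant); weak form: ∫_0^π u'v' dx = ∫_0^π (x^2 - 3*x + π*(9 - 2*π)/6) v dx for all v ∈ V.

Multiply both sides by a test function v and integrate from 0 to π:
  ∫_0^π −u''(x) v(x) dx = ∫_0^π f(x) v(x) dx.
Integrate the LHS by parts once:
  ∫_0^π −u'' v dx = −[u'(x) v(x)]_0^π + ∫_0^π u'(x) v'(x) dx.
Thus ∫_0^π u'(x) v'(x) dx = ∫_0^π f(x) v(x) dx + [u'(x) v(x)]_0^π.
Choose V so that boundary terms are either known or forced to vanish.
u has homogeneous Neumann: u'(0) = u'(π) = 0. So [u' v]_0^π = 0·v(π) − 0·v(0) = 0 for any v; take V = H^1(0, π).
Weak formulation: find u (satisfying any essential BC) such that ∫_0^π u'(x) v'(x) dx = ∫_0^π f v dx for all v ∈ V (homogeneous Neumann, so boundary terms vanish).
Substituting f(x) = x^2 - 3*x + π*(9 - 2*π)/6, the right-hand side is ∫_0^π (x^2 - 3*x + π*(9 - 2*π)/6) v dx.
Compatibility check (pure Neumann): taking v ≡ 1 ∈ V gives 0 = ∫_0^π f dx + (0) − (0), i.e. ∫_0^π f dx must equal u'(0) − u'(π) = 0. Indeed ∫_0^π (x^2 - 3*x + π*(9 - 2*π)/6) dx = 0, so the data are compatible. The solution is then unique only up to an additive constant (fix it e.g. by requiring ∫_0^π u dx = 0).


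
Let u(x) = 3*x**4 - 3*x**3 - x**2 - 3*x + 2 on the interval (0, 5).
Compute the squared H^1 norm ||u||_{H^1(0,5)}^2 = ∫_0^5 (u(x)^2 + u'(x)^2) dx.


||u||_{H^1}^2 = 8628885/4

The H^1 norm (squared) on an interval (0, L) is
  ||u||_{H^1}^2 = ∫_0^L u(x)^2 dx + ∫_0^L u'(x)^2 dx.
Compute u'(x) = 12*x**3 - 9*x**2 - 2*x - 3.
Then u(x)^2 = 9*x**8 - 18*x**7 + 3*x**6 - 12*x**5 + 31*x**4 - 6*x**3 + 5*x**2 - 12*x + 4 and u'(x)^2 = 144*x**6 - 216*x**5 + 33*x**4 - 36*x**3 + 58*x**2 + 12*x + 9.
Integrate each monomial from 0 to 5 using ∫_0^5 c·x^n dx = c·5^(n+1)/(n+1):
  ∫_0^5 u(x)^2 dx = ∫_0^5 (9*x^8 - 18*x^7 + 3*x^6 - 12*x^5 + 31*x^4 - 6*x^3 + 5*x^2 - 12*x + 4) dx. Term by term:
    ∫_0^5 9*x^8 dx = 1953125;  ∫_0^5 -18*x^7 dx = -3515625/4;  ∫_0^5 3*x^6 dx = 234375/7;
    ∫_0^5 -12*x^5 dx = -31250;  ∫_0^5 31*x^4 dx = 19375;  ∫_0^5 -6*x^3 dx = -1875/2;
    ∫_0^5 5*x^2 dx = 625/3;  ∫_0^5 -12*x dx = -150;  ∫_0^5 4 dx = 20.
  Sum: 1953125 − 3515625/4 + 234375/7 − 31250 + 19375 − 1875/2 + 625/3 − 150 + 20 = 91977205/84.
  ∫_0^5 u'(x)^2 dx = ∫_0^5 (144*x^6 - 216*x^5 + 33*x^4 - 36*x^3 + 58*x^2 + 12*x + 9) dx. Term by term:
    ∫_0^5 144*x^6 dx = 11250000/7;  ∫_0^5 -216*x^5 dx = -562500;  ∫_0^5 33*x^4 dx = 20625;
    ∫_0^5 -36*x^3 dx = -5625;  ∫_0^5 58*x^2 dx = 7250/3;  ∫_0^5 12*x dx = 150;
    ∫_0^5 9 dx = 45.
  Sum: 11250000/7 − 562500 + 20625 − 5625 + 7250/3 + 150 + 45 = 22307345/21.
Adding: ||u||_{H^1}^2 = 91977205/84 + 22307345/21 = 8628885/4.


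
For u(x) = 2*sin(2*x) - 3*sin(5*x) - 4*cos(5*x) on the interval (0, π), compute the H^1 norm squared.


||u||_{H^1(0,π)}^2 = 1664/21 + 335*π

u'(x) = 20*sin(5*x) + 4*cos(2*x) - 15*cos(5*x).
Expand u² and (u')² and integrate term by term on (0, π), using: for integers n ≥ 1, ∫_0^π sin²(nx) dx = ∫_0^π cos²(nx) dx = π/2; for n ≠ n', ∫_0^π sin(nx)sin(n'x) dx = ∫_0^π cos(nx)cos(n'x) dx = 0; and by product-to-sum, ∫_0^π sin(nx)cos(n'x) dx = ½∫_0^π [sin((n+n')x) + sin((n−n')x)] dx, which is 0 when n+n' is even and 2n/(n²−n'²) when n+n' is odd (it need not vanish on (0, π)).
  u² squared terms: (-4)²·∫cos(5x)² dx = 16·π/2 = 8*π;  (-3)²·∫sin(5x)² dx = 9·π/2 = 9*π/2;  (2)²·∫sin(2x)² dx = 4·π/2 = 2*π.
  u² cross terms: 2·(-4)·(-3)·∫cos(5x)·sin(5x) dx = 24·(0) = 0;  2·(-4)·(2)·∫cos(5x)·sin(2x) dx = -16·(-4/21) = 64/21;  2·(-3)·(2)·∫sin(5x)·sin(2x) dx = -12·(0) = 0.
  So ∫_0^π u² dx = 8*π + 9*π/2 + 2*π + 0 + 64/21 + 0 = 64/21 + 29*π/2.
  (u')² squared terms: (-15)²·∫cos(5x)² dx = 225·π/2 = 225*π/2;  (4)²·∫cos(2x)² dx = 16·π/2 = 8*π;  (20)²·∫sin(5x)² dx = 400·π/2 = 200*π.
  (u')² cross terms: 2·(-15)·(4)·∫cos(5x)·cos(2x) dx = -120·(0) = 0;  2·(-15)·(20)·∫cos(5x)·sin(5x) dx = -600·(0) = 0;  2·(4)·(20)·∫cos(2x)·sin(5x) dx = 160·(10/21) = 1600/21.
  So ∫_0^π (u')² dx = 225*π/2 + 8*π + 200*π + 0 + 0 + 1600/21 = 1600/21 + 641*π/2.
||u||_{H^1}^2 = (64/21 + 29*π/2) + (1600/21 + 641*π/2) = 1664/21 + 335*π.


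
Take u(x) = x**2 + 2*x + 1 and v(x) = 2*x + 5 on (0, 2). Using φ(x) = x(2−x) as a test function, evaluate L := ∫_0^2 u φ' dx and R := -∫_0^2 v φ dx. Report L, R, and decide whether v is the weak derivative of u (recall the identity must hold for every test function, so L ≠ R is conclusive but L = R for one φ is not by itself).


LHS = -16/3, RHS = -28/3. No, v is not the weak derivative of u.

u(x) = x**2 + 2*x + 1, classical derivative u'(x) = 2*x + 2.
φ(x) = x(2−x), so φ'(x) = 2 - 2*x.
Note φ(0) = φ(2) = 0, so the boundary term u·φ vanishes.
LHS = ∫_0^2 u(x) φ'(x) dx = ∫_0^2 (-2*x^3 - 2*x^2 + 2*x + 2) dx. Term by term:
  ∫_0^2 -2*x^3 dx = -8;  ∫_0^2 -2*x^2 dx = -16/3;  ∫_0^2 2*x dx = 4;
  ∫_0^2 2 dx = 4.
Sum: -8 − 16/3 + 4 + 4 = -16/3.
So LHS = -16/3.
∫_0^2 v(x) φ(x) dx = ∫_0^2 (-2*x^3 - x^2 + 10*x) dx. Term by term:
  ∫_0^2 -2*x^3 dx = -8;  ∫_0^2 -x^2 dx = -8/3;  ∫_0^2 10*x dx = 20.
Sum: -8 − 8/3 + 20 = 28/3.
So RHS = -∫_0^2 v(x) φ(x) dx = -28/3.
LHS − RHS = 4 ≠ 0, so the identity fails.
(For a valid weak derivative the identity must hold for EVERY test function, in particular this one. The failure shows v is NOT the weak derivative of u.)
Correct weak derivative would be u'(x) = 2*x + 2.


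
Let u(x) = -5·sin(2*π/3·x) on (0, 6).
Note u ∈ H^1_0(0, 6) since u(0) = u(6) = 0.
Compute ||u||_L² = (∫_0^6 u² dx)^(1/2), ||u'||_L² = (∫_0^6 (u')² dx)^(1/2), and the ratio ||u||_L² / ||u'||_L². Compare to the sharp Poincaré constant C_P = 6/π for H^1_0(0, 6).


||u||_L² / ||u'||_L² = 3/(2*π) < C_P = 6/π.

u(x) = -5·sin(2*π/3·x), so u'(x) = -10*π*cos(2*π*x/3)/3.
Writing u(x) = A·sin(kπx/L) with A = -5 and k = 4, use ∫_0^L sin²(kπx/L) dx = L/2 and ∫_0^L cos²(kπx/L) dx = L/2.
u² = 25·sin²(2*π/3·x) and (u')² = 100*π^2/9·cos²(2*π/3·x), and each of sin², cos² integrates to L/2 = 3 over (0, 6).
∫_0^6 u² dx = 75, so ||u||_L² = 5*sqrt(3).
∫_0^6 (u')² dx = 100*π^2/3, so ||u'||_L² = 10*sqrt(3)*π/3.
Ratio ||u||_L² / ||u'||_L² = 3/(2*π).
Sharp Poincaré constant on H^1_0(0, 6) is C_P = L/π = 6/π, achieved by sin(π/6·x).
This is the k = 4 harmonic; the ratio L/(kπ) is strictly less than C_P = L/π, consistent with the sharp inequality ||u||_L² ≤ C_P ||u'||_L².


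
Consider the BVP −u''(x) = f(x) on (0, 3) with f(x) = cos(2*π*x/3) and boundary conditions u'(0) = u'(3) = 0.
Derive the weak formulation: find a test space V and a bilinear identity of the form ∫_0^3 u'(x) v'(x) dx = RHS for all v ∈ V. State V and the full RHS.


V = H^1(0, 3) (no boundary constraint on v; u is determined up to an additive constant); weak form: ∫_0^3 u'v' dx = ∫_0^3 (cos(2*π*x/3)) v dx for all v ∈ V.

Multiply both sides by a test function v and integrate from 0 to 3:
  ∫_0^3 −u''(x) v(x) dx = ∫_0^3 f(x) v(x) dx.
Integrate the LHS by parts once:
  ∫_0^3 −u'' v dx = −[u'(x) v(x)]_0^3 + ∫_0^3 u'(x) v'(x) dx.
Thus ∫_0^3 u'(x) v'(x) dx = ∫_0^3 f(x) v(x) dx + [u'(x) v(x)]_0^3.
Choose V so that boundary terms are either known or forced to vanish.
u has homogeneous Neumann: u'(0) = u'(3) = 0. So [u' v]_0^3 = 0·v(3) − 0·v(0) = 0 for any v; take V = H^1(0, 3).
Weak formulation: find u (satisfying any essential BC) such that ∫_0^3 u'(x) v'(x) dx = ∫_0^3 f v dx for all v ∈ V (homogeneous Neumann, so boundary terms vanish).
Substituting f(x) = cos(2*π*x/3), the right-hand side is ∫_0^3 (cos(2*π*x/3)) v dx.
Compatibility check (pure Neumann): taking v ≡ 1 ∈ V gives 0 = ∫_0^3 f dx + (0) − (0), i.e. ∫_0^3 f dx must equal u'(0) − u'(3) = 0. Indeed ∫_0^3 (cos(2*π*x/3)) dx = 0, so the data are compatible. The solution is then unique only up to an additive constant (fix it e.g. by requiring ∫_0^3 u dx = 0).


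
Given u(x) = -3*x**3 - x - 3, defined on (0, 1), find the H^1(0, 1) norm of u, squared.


||u||_{H^1}^2 = 8929/210

The H^1 norm (squared) on an interval (0, L) is
  ||u||_{H^1}^2 = ∫_0^L u(x)^2 dx + ∫_0^L u'(x)^2 dx.
Compute u'(x) = -9*x**2 - 1.
Then u(x)^2 = 9*x**6 + 6*x**4 + 18*x**3 + x**2 + 6*x + 9 and u'(x)^2 = 81*x**4 + 18*x**2 + 1.
Integrate each monomial from 0 to 1 using ∫_0^1 c·x^n dx = c·1^(n+1)/(n+1):
  ∫_0^1 u(x)^2 dx = ∫_0^1 (9*x^6 + 6*x^4 + 18*x^3 + x^2 + 6*x + 9) dx. Term by term:
    ∫_0^1 9*x^6 dx = 9/7;  ∫_0^1 6*x^4 dx = 6/5;  ∫_0^1 18*x^3 dx = 9/2;
    ∫_0^1 x^2 dx = 1/3;  ∫_0^1 6*x dx = 3;  ∫_0^1 9 dx = 9.
  Sum: 9/7 + 6/5 + 9/2 + 1/3 + 3 + 9 = 4057/210.
  ∫_0^1 u'(x)^2 dx = ∫_0^1 (81*x^4 + 18*x^2 + 1) dx. Term by term:
    ∫_0^1 81*x^4 dx = 81/5;  ∫_0^1 18*x^2 dx = 6;  ∫_0^1 1 dx = 1.
  Sum: 81/5 + 6 + 1 = 116/5.
Adding: ||u||_{H^1}^2 = 4057/210 + 116/5 = 8929/210.


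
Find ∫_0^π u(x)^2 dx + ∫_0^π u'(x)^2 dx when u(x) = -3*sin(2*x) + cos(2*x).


||u||_{H^1(0,π)}^2 = 25*π

u'(x) = -2*sin(2*x) - 6*cos(2*x).
Expand u² and (u')² and integrate term by term on (0, π), using: for integers n ≥ 1, ∫_0^π sin²(nx) dx = ∫_0^π cos²(nx) dx = π/2; for n ≠ n', ∫_0^π sin(nx)sin(n'x) dx = ∫_0^π cos(nx)cos(n'x) dx = 0; and by product-to-sum, ∫_0^π sin(nx)cos(n'x) dx = ½∫_0^π [sin((n+n')x) + sin((n−n')x)] dx, which is 0 when n+n' is even and 2n/(n²−n'²) when n+n' is odd (it need not vanish on (0, π)).
  u² squared terms: (-3)²·∫sin(2x)² dx = 9·π/2 = 9*π/2;  (1)²·∫cos(2x)² dx = 1·π/2 = π/2.
  u² cross terms: 2·(-3)·(1)·∫sin(2x)·cos(2x) dx = -6·(0) = 0.
  So ∫_0^π u² dx = 9*π/2 + π/2 + 0 = 5*π.
  (u')² squared terms: (-6)²·∫cos(2x)² dx = 36·π/2 = 18*π;  (-2)²·∫sin(2x)² dx = 4·π/2 = 2*π.
  (u')² cross terms: 2·(-6)·(-2)·∫cos(2x)·sin(2x) dx = 24·(0) = 0.
  So ∫_0^π (u')² dx = 18*π + 2*π + 0 = 20*π.
||u||_{H^1}^2 = (5*π) + (20*π) = 25*π.


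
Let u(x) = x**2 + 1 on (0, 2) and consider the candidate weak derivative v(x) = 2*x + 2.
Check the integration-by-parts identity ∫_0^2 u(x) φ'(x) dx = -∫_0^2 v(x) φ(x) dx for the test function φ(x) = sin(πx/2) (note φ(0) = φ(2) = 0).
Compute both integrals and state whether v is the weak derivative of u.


LHS = -8/π, RHS = -16/π. No, v is not the weak derivative of u.

u(x) = x**2 + 1, classical derivative u'(x) = 2*x.
φ(x) = sin(πx/2), so φ'(x) = π*cos(π*x/2)/2.
Note φ(0) = φ(2) = 0, so the boundary term u·φ vanishes.
LHS = ∫_0^2 u(x) φ'(x) dx = ∫_0^2 (π*x^2*cos(π*x/2)/2 + π*cos(π*x/2)/2) dx. Term by term:
  ∫_0^2 π*cos(π*x/2)/2 dx = 0;  ∫_0^2 π*x^2*cos(π*x/2)/2 dx = -8/π.
Sum: 0 − 8/π = -8/π.
So LHS = -8/π.
∫_0^2 v(x) φ(x) dx = ∫_0^2 (2*x*sin(π*x/2) + 2*sin(π*x/2)) dx. Term by term:
  ∫_0^2 2*sin(π*x/2) dx = 8/π;  ∫_0^2 2*x*sin(π*x/2) dx = 8/π.
Sum: 8/π + 8/π = 16/π.
So RHS = -∫_0^2 v(x) φ(x) dx = -16/π.
LHS − RHS = 8/π ≠ 0, so the identity fails.
(For a valid weak derivative the identity must hold for EVERY test function, in particular this one. The failure shows v is NOT the weak derivative of u.)
Correct weak derivative would be u'(x) = 2*x.


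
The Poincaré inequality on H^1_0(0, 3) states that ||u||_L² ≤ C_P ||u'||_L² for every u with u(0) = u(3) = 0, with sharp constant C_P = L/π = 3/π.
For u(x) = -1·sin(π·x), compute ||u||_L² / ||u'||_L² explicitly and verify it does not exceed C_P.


||u||_L² / ||u'||_L² = 1/π < C_P = 3/π.

u(x) = -1·sin(π·x), so u'(x) = -π*cos(π*x).
Writing u(x) = A·sin(kπx/L) with A = -1 and k = 3, use ∫_0^L sin²(kπx/L) dx = L/2 and ∫_0^L cos²(kπx/L) dx = L/2.
u² = 1·sin²(π·x) and (u')² = π^2·cos²(π·x), and each of sin², cos² integrates to L/2 = 3/2 over (0, 3).
∫_0^3 u² dx = 3/2, so ||u||_L² = sqrt(6)/2.
∫_0^3 (u')² dx = 3*π^2/2, so ||u'||_L² = sqrt(6)*π/2.
Ratio ||u||_L² / ||u'||_L² = 1/π.
Sharp Poincaré constant on H^1_0(0, 3) is C_P = L/π = 3/π, achieved by sin(π/3·x).
This is the k = 3 harmonic; the ratio L/(kπ) is strictly less than C_P = L/π, consistent with the sharp inequality ||u||_L² ≤ C_P ||u'||_L².


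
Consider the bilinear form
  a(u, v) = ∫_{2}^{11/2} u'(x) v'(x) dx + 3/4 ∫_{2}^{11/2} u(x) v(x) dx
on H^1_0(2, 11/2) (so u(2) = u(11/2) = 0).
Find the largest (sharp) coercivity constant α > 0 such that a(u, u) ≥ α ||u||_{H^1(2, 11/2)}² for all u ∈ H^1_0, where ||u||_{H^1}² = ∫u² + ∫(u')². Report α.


α = (147 + 16*π^2)/(4*(4*π^2 + 49))

Coercivity of a(·,·) on H^1_0(2, 11/2) means a(u, u) ≥ α ||u||_{H^1}² for every u ∈ H^1_0.
The interval has length L = 7/2, and Poincaré/coercivity depend only on L. Here a(u, u) = ∫(u')² + (3/4)·∫u².
Here 0 < c = 3/4 < 1. The condition a(u,u) ≥ α||u||_{H^1}² reads (1−α)∫(u')² ≥ (α−c)∫u². Any admissible α is ≤ 1 (rapidly oscillating u have ∫u²/∫(u')² → 0), and α = 1 would force 0 ≥ (1−c)∫u², impossible since c < 1; so 1−α > 0. By the sharp Poincaré inequality on H^1_0 of an interval of length L, ∫(u')² ≥ (π/L)²∫u² with equality for the first sine mode sin(π(x−x₀)/L) (x₀ the left endpoint), so the inequality holds for all u iff (1−α)(π/L)² ≥ α − c, i.e. α ≤ ((π/L)² + c)/((π/L)² + 1) = (1 + c(L/π)²)/(1 + (L/π)²). With (π/L)² = 4*π^2/49 and c = 3/4, the largest admissible constant is α = ((π/L)² + c)/((π/L)² + 1).
Simplifying, α = (147 + 16*π^2)/(4*(4*π^2 + 49)).


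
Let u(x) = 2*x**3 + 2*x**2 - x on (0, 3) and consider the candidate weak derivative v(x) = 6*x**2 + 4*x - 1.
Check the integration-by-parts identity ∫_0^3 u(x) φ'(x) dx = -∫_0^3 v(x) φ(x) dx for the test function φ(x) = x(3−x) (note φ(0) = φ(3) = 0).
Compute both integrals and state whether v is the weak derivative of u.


LHS = -477/5, RHS = -477/5. Yes, v = u' weakly.

u(x) = 2*x**3 + 2*x**2 - x, classical derivative u'(x) = 6*x**2 + 4*x - 1.
φ(x) = x(3−x), so φ'(x) = 3 - 2*x.
Note φ(0) = φ(3) = 0, so the boundary term u·φ vanishes.
LHS = ∫_0^3 u(x) φ'(x) dx = ∫_0^3 (-4*x^4 + 2*x^3 + 8*x^2 - 3*x) dx. Term by term:
  ∫_0^3 -4*x^4 dx = -972/5;  ∫_0^3 2*x^3 dx = 81/2;  ∫_0^3 8*x^2 dx = 72;
  ∫_0^3 -3*x dx = -27/2.
Sum: -972/5 + 81/2 + 72 − 27/2 = -477/5.
So LHS = -477/5.
∫_0^3 v(x) φ(x) dx = ∫_0^3 (-6*x^4 + 14*x^3 + 13*x^2 - 3*x) dx. Term by term:
  ∫_0^3 -6*x^4 dx = -1458/5;  ∫_0^3 14*x^3 dx = 567/2;  ∫_0^3 13*x^2 dx = 117;
  ∫_0^3 -3*x dx = -27/2.
Sum: -1458/5 + 567/2 + 117 − 27/2 = 477/5.
So RHS = -∫_0^3 v(x) φ(x) dx = -477/5.
LHS = RHS, so the identity holds for this test φ.
Moreover u is smooth here and v(x) = u'(x) = 6*x**2 + 4*x - 1 pointwise, so the identity holds for every test function. Hence v is the weak derivative of u.


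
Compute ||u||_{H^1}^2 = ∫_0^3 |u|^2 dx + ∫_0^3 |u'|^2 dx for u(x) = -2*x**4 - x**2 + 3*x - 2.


||u||_{H^1}^2 = 2066277/70

The H^1 norm (squared) on an interval (0, L) is
  ||u||_{H^1}^2 = ∫_0^L u(x)^2 dx + ∫_0^L u'(x)^2 dx.
Compute u'(x) = -8*x**3 - 2*x + 3.
Then u(x)^2 = 4*x**8 + 4*x**6 - 12*x**5 + 9*x**4 - 6*x**3 + 13*x**2 - 12*x + 4 and u'(x)^2 = 64*x**6 + 32*x**4 - 48*x**3 + 4*x**2 - 12*x + 9.
Integrate each monomial from 0 to 3 using ∫_0^3 c·x^n dx = c·3^(n+1)/(n+1):
  ∫_0^3 u(x)^2 dx = ∫_0^3 (4*x^8 + 4*x^6 - 12*x^5 + 9*x^4 - 6*x^3 + 13*x^2 - 12*x + 4) dx. Term by term:
    ∫_0^3 4*x^8 dx = 8748;  ∫_0^3 4*x^6 dx = 8748/7;  ∫_0^3 -12*x^5 dx = -1458;
    ∫_0^3 9*x^4 dx = 2187/5;  ∫_0^3 -6*x^3 dx = -243/2;  ∫_0^3 13*x^2 dx = 117;
    ∫_0^3 -12*x dx = -54;  ∫_0^3 4 dx = 12.
  Sum: 8748 + 8748/7 − 1458 + 2187/5 − 243/2 + 117 − 54 + 12 = 625143/70.
  ∫_0^3 u'(x)^2 dx = ∫_0^3 (64*x^6 + 32*x^4 - 48*x^3 + 4*x^2 - 12*x + 9) dx. Term by term:
    ∫_0^3 64*x^6 dx = 139968/7;  ∫_0^3 32*x^4 dx = 7776/5;  ∫_0^3 -48*x^3 dx = -972;
    ∫_0^3 4*x^2 dx = 36;  ∫_0^3 -12*x dx = -54;  ∫_0^3 9 dx = 27.
  Sum: 139968/7 + 7776/5 − 972 + 36 − 54 + 27 = 720567/35.
Adding: ||u||_{H^1}^2 = 625143/70 + 720567/35 = 2066277/70.


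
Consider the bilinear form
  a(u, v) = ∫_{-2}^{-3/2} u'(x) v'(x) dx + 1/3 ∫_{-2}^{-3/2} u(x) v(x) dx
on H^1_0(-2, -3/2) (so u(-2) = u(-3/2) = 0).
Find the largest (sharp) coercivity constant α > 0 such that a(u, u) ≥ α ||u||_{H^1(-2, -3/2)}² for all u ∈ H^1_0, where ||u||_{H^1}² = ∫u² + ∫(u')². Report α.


α = (1 + 12*π^2)/(3*(1 + 4*π^2))

Coercivity of a(·,·) on H^1_0(-2, -3/2) means a(u, u) ≥ α ||u||_{H^1}² for every u ∈ H^1_0.
The interval has length L = 1/2, and Poincaré/coercivity depend only on L. Here a(u, u) = ∫(u')² + (1/3)·∫u².
Here 0 < c = 1/3 < 1. The condition a(u,u) ≥ α||u||_{H^1}² reads (1−α)∫(u')² ≥ (α−c)∫u². Any admissible α is ≤ 1 (rapidly oscillating u have ∫u²/∫(u')² → 0), and α = 1 would force 0 ≥ (1−c)∫u², impossible since c < 1; so 1−α > 0. By the sharp Poincaré inequality on H^1_0 of an interval of length L, ∫(u')² ≥ (π/L)²∫u² with equality for the first sine mode sin(π(x−x₀)/L) (x₀ the left endpoint), so the inequality holds for all u iff (1−α)(π/L)² ≥ α − c, i.e. α ≤ ((π/L)² + c)/((π/L)² + 1) = (1 + c(L/π)²)/(1 + (L/π)²). With (π/L)² = 4*π^2 and c = 1/3, the largest admissible constant is α = ((π/L)² + c)/((π/L)² + 1).
Simplifying, α = (1 + 12*π^2)/(3*(1 + 4*π^2)).


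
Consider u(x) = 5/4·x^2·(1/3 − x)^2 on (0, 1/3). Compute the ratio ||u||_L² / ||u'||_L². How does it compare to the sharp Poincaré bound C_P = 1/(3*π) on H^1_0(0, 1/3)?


||u||_L² / ||u'||_L² = sqrt(3)/18 < C_P = 1/(3*π).

u(x) = 5/4·x^2·(1/3 − x)^2, so u'(x) = 5*x*(3*x - 1)*(6*x - 1)/18.
u(x) = 5/4·x^2·(1/3 − x)^2 vanishes at x = 0 and x = 1/3, so u ∈ H^1_0(0, 1/3). Differentiate via the product rule and integrate the resulting polynomials term by term.
  ∫_0^1/3 u² dx = ∫_0^1/3 (25*x^8/16 - 25*x^7/12 + 25*x^6/24 - 25*x^5/108 + 25*x^4/1296) dx. Term by term:
    ∫_0^1/3 25*x^8/16 dx = 25/2834352;  ∫_0^1/3 -25*x^7/12 dx = -25/629856;  ∫_0^1/3 25*x^6/24 dx = 25/367416;
    ∫_0^1/3 -25*x^5/108 dx = -25/472392;  ∫_0^1/3 25*x^4/1296 dx = 5/314928.
  Sum: 25/2834352 − 25/629856 + 25/367416 − 25/472392 + 5/314928 = 5/39680928.
  ∫_0^1/3 (u')² dx = ∫_0^1/3 (25*x^6 - 25*x^5 + 325*x^4/36 - 25*x^3/18 + 25*x^2/324) dx. Term by term:
    ∫_0^1/3 25*x^6 dx = 25/15309;  ∫_0^1/3 -25*x^5 dx = -25/4374;  ∫_0^1/3 325*x^4/36 dx = 65/8748;
    ∫_0^1/3 -25*x^3/18 dx = -25/5832;  ∫_0^1/3 25*x^2/324 dx = 25/26244.
  Sum: 25/15309 − 25/4374 + 65/8748 − 25/5832 + 25/26244 = 5/367416.
∫_0^1/3 u² dx = 5/39680928, so ||u||_L² = sqrt(210)/40824.
∫_0^1/3 (u')² dx = 5/367416, so ||u'||_L² = sqrt(70)/2268.
Ratio ||u||_L² / ||u'||_L² = sqrt(3)/18.
Sharp Poincaré constant on H^1_0(0, 1/3) is C_P = L/π = 1/(3*π), achieved by sin(3*π·x).
A polynomial bump cannot attain the sharp Poincaré constant (only the first sine eigenfunction does), so the ratio is strictly less than C_P, consistent with ||u||_L² ≤ C_P ||u'||_L².


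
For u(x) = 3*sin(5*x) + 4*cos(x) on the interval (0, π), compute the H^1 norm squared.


||u||_{H^1(0,π)}^2 = 133*π

u'(x) = -4*sin(x) + 15*cos(5*x).
Expand u² and (u')² and integrate term by term on (0, π), using: for integers n ≥ 1, ∫_0^π sin²(nx) dx = ∫_0^π cos²(nx) dx = π/2; for n ≠ n', ∫_0^π sin(nx)sin(n'x) dx = ∫_0^π cos(nx)cos(n'x) dx = 0; and by product-to-sum, ∫_0^π sin(nx)cos(n'x) dx = ½∫_0^π [sin((n+n')x) + sin((n−n')x)] dx, which is 0 when n+n' is even and 2n/(n²−n'²) when n+n' is odd (it need not vanish on (0, π)).
  u² squared terms: (3)²·∫sin(5x)² dx = 9·π/2 = 9*π/2;  (4)²·∫cos(x)² dx = 16·π/2 = 8*π.
  u² cross terms: 2·(3)·(4)·∫sin(5x)·cos(x) dx = 24·(0) = 0.
  So ∫_0^π u² dx = 9*π/2 + 8*π + 0 = 25*π/2.
  (u')² squared terms: (-4)²·∫sin(x)² dx = 16·π/2 = 8*π;  (15)²·∫cos(5x)² dx = 225·π/2 = 225*π/2.
  (u')² cross terms: 2·(-4)·(15)·∫sin(x)·cos(5x) dx = -120·(0) = 0.
  So ∫_0^π (u')² dx = 8*π + 225*π/2 + 0 = 241*π/2.
||u||_{H^1}^2 = (25*π/2) + (241*π/2) = 133*π.


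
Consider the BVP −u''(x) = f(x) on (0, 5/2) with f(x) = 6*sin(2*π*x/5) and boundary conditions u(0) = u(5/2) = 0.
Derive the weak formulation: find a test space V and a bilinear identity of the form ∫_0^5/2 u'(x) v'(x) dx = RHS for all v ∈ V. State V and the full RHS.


V = H^1_0(0, 5/2) (so v(0) = v(5/2) = 0); weak form: ∫_0^5/2 u'v' dx = ∫_0^5/2 (6*sin(2*π*x/5)) v dx for all v ∈ V.

Multiply both sides by a test function v and integrate from 0 to 5/2:
  ∫_0^5/2 −u''(x) v(x) dx = ∫_0^5/2 f(x) v(x) dx.
Integrate the LHS by parts once:
  ∫_0^5/2 −u'' v dx = −[u'(x) v(x)]_0^5/2 + ∫_0^5/2 u'(x) v'(x) dx.
Thus ∫_0^5/2 u'(x) v'(x) dx = ∫_0^5/2 f(x) v(x) dx + [u'(x) v(x)]_0^5/2.
Choose V so that boundary terms are either known or forced to vanish.
u is Dirichlet: u(0) = u(5/2) = 0. Let V = H^1_0(0, 5/2); then v(0) = v(5/2) = 0, and [u' v]_0^5/2 = 0.
Weak formulation: find u (satisfying any essential BC) such that ∫_0^5/2 u'(x) v'(x) dx = ∫_0^5/2 f v dx for all v ∈ V.
Substituting f(x) = 6*sin(2*π*x/5), the right-hand side is ∫_0^5/2 (6*sin(2*π*x/5)) v dx.


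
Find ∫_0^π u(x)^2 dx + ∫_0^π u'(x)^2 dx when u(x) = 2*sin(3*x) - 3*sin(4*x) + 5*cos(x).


||u||_{H^1(0,π)}^2 = -32 + 243*π/2

u'(x) = -5*sin(x) + 6*cos(3*x) - 12*cos(4*x).
Expand u² and (u')² and integrate term by term on (0, π), using: for integers n ≥ 1, ∫_0^π sin²(nx) dx = ∫_0^π cos²(nx) dx = π/2; for n ≠ n', ∫_0^π sin(nx)sin(n'x) dx = ∫_0^π cos(nx)cos(n'x) dx = 0; and by product-to-sum, ∫_0^π sin(nx)cos(n'x) dx = ½∫_0^π [sin((n+n')x) + sin((n−n')x)] dx, which is 0 when n+n' is even and 2n/(n²−n'²) when n+n' is odd (it need not vanish on (0, π)).
  u² squared terms: (-3)²·∫sin(4x)² dx = 9·π/2 = 9*π/2;  (2)²·∫sin(3x)² dx = 4·π/2 = 2*π;  (5)²·∫cos(x)² dx = 25·π/2 = 25*π/2.
  u² cross terms: 2·(-3)·(2)·∫sin(4x)·sin(3x) dx = -12·(0) = 0;  2·(-3)·(5)·∫sin(4x)·cos(x) dx = -30·(8/15) = -16;  2·(2)·(5)·∫sin(3x)·cos(x) dx = 20·(0) = 0.
  So ∫_0^π u² dx = 9*π/2 + 2*π + 25*π/2 + 0 − 16 + 0 = -16 + 19*π.
  (u')² squared terms: (-12)²·∫cos(4x)² dx = 144·π/2 = 72*π;  (-5)²·∫sin(x)² dx = 25·π/2 = 25*π/2;  (6)²·∫cos(3x)² dx = 36·π/2 = 18*π.
  (u')² cross terms: 2·(-12)·(-5)·∫cos(4x)·sin(x) dx = 120·(-2/15) = -16;  2·(-12)·(6)·∫cos(4x)·cos(3x) dx = -144·(0) = 0;  2·(-5)·(6)·∫sin(x)·cos(3x) dx = -60·(0) = 0.
  So ∫_0^π (u')² dx = 72*π + 25*π/2 + 18*π − 16 + 0 + 0 = -16 + 205*π/2.
||u||_{H^1}^2 = (-16 + 19*π) + (-16 + 205*π/2) = -32 + 243*π/2.


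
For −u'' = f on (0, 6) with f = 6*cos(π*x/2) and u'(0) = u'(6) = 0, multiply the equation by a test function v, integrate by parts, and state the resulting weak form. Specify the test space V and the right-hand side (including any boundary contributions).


V = H^1(0, 6) (no boundary constraint on v; u is determined up to an additive constant); weak form: ∫_0^6 u'v' dx = ∫_0^6 (6*cos(π*x/2)) v dx for all v ∈ V.

Multiply both sides by a test function v and integrate from 0 to 6:
  ∫_0^6 −u''(x) v(x) dx = ∫_0^6 f(x) v(x) dx.
Integrate the LHS by parts once:
  ∫_0^6 −u'' v dx = −[u'(x) v(x)]_0^6 + ∫_0^6 u'(x) v'(x) dx.
Thus ∫_0^6 u'(x) v'(x) dx = ∫_0^6 f(x) v(x) dx + [u'(x) v(x)]_0^6.
Choose V so that boundary terms are either known or forced to vanish.
u has homogeneous Neumann: u'(0) = u'(6) = 0. So [u' v]_0^6 = 0·v(6) − 0·v(0) = 0 for any v; take V = H^1(0, 6).
Weak formulation: find u (satisfying any essential BC) such that ∫_0^6 u'(x) v'(x) dx = ∫_0^6 f v dx for all v ∈ V (homogeneous Neumann, so boundary terms vanish).
Substituting f(x) = 6*cos(π*x/2), the right-hand side is ∫_0^6 (6*cos(π*x/2)) v dx.
Compatibility check (pure Neumann): taking v ≡ 1 ∈ V gives 0 = ∫_0^6 f dx + (0) − (0), i.e. ∫_0^6 f dx must equal u'(0) − u'(6) = 0. Indeed ∫_0^6 (6*cos(π*x/2)) dx = 0, so the data are compatible. The solution is then unique only up to an additive constant (fix it e.g. by requiring ∫_0^6 u dx = 0).


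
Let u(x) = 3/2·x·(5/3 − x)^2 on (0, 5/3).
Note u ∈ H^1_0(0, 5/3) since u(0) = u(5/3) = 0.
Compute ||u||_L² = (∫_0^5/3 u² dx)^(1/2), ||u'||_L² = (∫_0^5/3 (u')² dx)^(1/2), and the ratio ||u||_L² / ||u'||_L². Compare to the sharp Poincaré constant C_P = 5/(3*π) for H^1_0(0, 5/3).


||u||_L² / ||u'||_L² = 5*sqrt(14)/42 < C_P = 5/(3*π).

u(x) = 3/2·x·(5/3 − x)^2, so u'(x) = (3*x - 5)*(9*x - 5)/6.
u(x) = 3/2·x·(5/3 − x)^2 vanishes at x = 0 and x = 5/3, so u ∈ H^1_0(0, 5/3). Differentiate via the product rule and integrate the resulting polynomials term by term.
  ∫_0^5/3 u² dx = ∫_0^5/3 (9*x^6/4 - 15*x^5 + 75*x^4/2 - 125*x^3/3 + 625*x^2/36) dx. Term by term:
    ∫_0^5/3 9*x^6/4 dx = 78125/6804;  ∫_0^5/3 -15*x^5 dx = -78125/1458;  ∫_0^5/3 75*x^4/2 dx = 15625/162;
    ∫_0^5/3 -125*x^3/3 dx = -78125/972;  ∫_0^5/3 625*x^2/36 dx = 78125/2916.
  Sum: 78125/6804 − 78125/1458 + 15625/162 − 78125/972 + 78125/2916 = 15625/20412.
  ∫_0^5/3 (u')² dx = ∫_0^5/3 (81*x^4/4 - 90*x^3 + 275*x^2/2 - 250*x/3 + 625/36) dx. Term by term:
    ∫_0^5/3 81*x^4/4 dx = 625/12;  ∫_0^5/3 -90*x^3 dx = -3125/18;  ∫_0^5/3 275*x^2/2 dx = 34375/162;
    ∫_0^5/3 -250*x/3 dx = -3125/27;  ∫_0^5/3 625/36 dx = 3125/108.
  Sum: 625/12 − 3125/18 + 34375/162 − 3125/27 + 3125/108 = 625/162.
∫_0^5/3 u² dx = 15625/20412, so ||u||_L² = 125*sqrt(7)/378.
∫_0^5/3 (u')² dx = 625/162, so ||u'||_L² = 25*sqrt(2)/18.
Ratio ||u||_L² / ||u'||_L² = 5*sqrt(14)/42.
Sharp Poincaré constant on H^1_0(0, 5/3) is C_P = L/π = 5/(3*π), achieved by sin(3*π/5·x).
A polynomial bump cannot attain the sharp Poincaré constant (only the first sine eigenfunction does), so the ratio is strictly less than C_P, consistent with ||u||_L² ≤ C_P ||u'||_L².


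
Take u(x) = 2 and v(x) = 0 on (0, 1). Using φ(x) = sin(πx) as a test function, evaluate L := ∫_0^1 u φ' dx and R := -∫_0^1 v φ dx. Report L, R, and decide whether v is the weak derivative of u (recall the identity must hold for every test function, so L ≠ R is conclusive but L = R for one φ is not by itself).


LHS = 0, RHS = 0. Yes, v = u' weakly.

u(x) = 2, classical derivative u'(x) = 0.
φ(x) = sin(πx), so φ'(x) = π*cos(π*x).
Note φ(0) = φ(1) = 0, so the boundary term u·φ vanishes.
LHS = ∫_0^1 u(x) φ'(x) dx = ∫_0^1 (2*π*cos(π*x)) dx. Term by term:
  ∫_0^1 2*π*cos(π*x) dx = 0.
So LHS = 0.
∫_0^1 v(x) φ(x) dx = ∫_0^1 (0) dx. Term by term:
  ∫_0^1 0 dx = 0.
So RHS = -∫_0^1 v(x) φ(x) dx = 0.
LHS = RHS, so the identity holds for this test φ.
Moreover u is smooth here and v(x) = u'(x) = 0 pointwise, so the identity holds for every test function. Hence v is the weak derivative of u.


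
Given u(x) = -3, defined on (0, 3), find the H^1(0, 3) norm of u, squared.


||u||_{H^1}^2 = 27

The H^1 norm (squared) on an interval (0, L) is
  ||u||_{H^1}^2 = ∫_0^L u(x)^2 dx + ∫_0^L u'(x)^2 dx.
Compute u'(x) = 0.
Then u(x)^2 = 9 and u'(x)^2 = 0.
Integrate each monomial from 0 to 3 using ∫_0^3 c·x^n dx = c·3^(n+1)/(n+1):
  ∫_0^3 u(x)^2 dx = ∫_0^3 (9) dx. Term by term:
    ∫_0^3 9 dx = 27.
  ∫_0^3 u'(x)^2 dx = ∫_0^3 (0) dx. Term by term:
    ∫_0^3 0 dx = 0.
Adding: ||u||_{H^1}^2 = 27 + 0 = 27.


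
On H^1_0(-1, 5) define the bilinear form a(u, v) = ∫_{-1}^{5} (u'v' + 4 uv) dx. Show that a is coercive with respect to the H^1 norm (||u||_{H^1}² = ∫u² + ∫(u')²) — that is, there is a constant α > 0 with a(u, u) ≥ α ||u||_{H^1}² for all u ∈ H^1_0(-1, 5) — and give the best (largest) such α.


α = 1

Coercivity of a(·,·) on H^1_0(-1, 5) means a(u, u) ≥ α ||u||_{H^1}² for every u ∈ H^1_0.
The interval has length L = 6, and Poincaré/coercivity depend only on L. Here a(u, u) = ∫(u')² + (4)·∫u².
Here c = 4 ≥ 1, so a(u,u) = ∫(u')² + c∫u² ≥ ∫(u')² + ∫u² = ||u||_{H^1}², i.e. α = 1 works. No larger α is possible: a(u,u) ≥ α||u||_{H^1}² means (1−α)∫(u')² ≥ (α−c)∫u², and for the modes u_n = sin(nπ(x−x₀)/L) (x₀ the left endpoint) one has ∫u_n²/∫(u_n')² = (L/(nπ))² → 0, so a(u_n,u_n)/||u_n||_{H^1}² → 1. Hence the optimal constant is α = 1.
Therefore α = 1.


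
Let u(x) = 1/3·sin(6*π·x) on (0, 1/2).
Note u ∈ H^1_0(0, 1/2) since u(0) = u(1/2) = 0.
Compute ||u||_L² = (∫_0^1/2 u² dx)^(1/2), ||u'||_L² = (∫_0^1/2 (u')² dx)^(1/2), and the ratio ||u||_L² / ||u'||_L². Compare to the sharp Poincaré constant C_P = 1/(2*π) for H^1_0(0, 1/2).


||u||_L² / ||u'||_L² = 1/(6*π) < C_P = 1/(2*π).

u(x) = 1/3·sin(6*π·x), so u'(x) = 2*π*cos(6*π*x).
Writing u(x) = A·sin(kπx/L) with A = 1/3 and k = 3, use ∫_0^L sin²(kπx/L) dx = L/2 and ∫_0^L cos²(kπx/L) dx = L/2.
u² = 1/9·sin²(6*π·x) and (u')² = 4*π^2·cos²(6*π·x), and each of sin², cos² integrates to L/2 = 1/4 over (0, 1/2).
∫_0^1/2 u² dx = 1/36, so ||u||_L² = 1/6.
∫_0^1/2 (u')² dx = π^2, so ||u'||_L² = π.
Ratio ||u||_L² / ||u'||_L² = 1/(6*π).
Sharp Poincaré constant on H^1_0(0, 1/2) is C_P = L/π = 1/(2*π), achieved by sin(2*π·x).
This is the k = 3 harmonic; the ratio L/(kπ) is strictly less than C_P = L/π, consistent with the sharp inequality ||u||_L² ≤ C_P ||u'||_L².
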